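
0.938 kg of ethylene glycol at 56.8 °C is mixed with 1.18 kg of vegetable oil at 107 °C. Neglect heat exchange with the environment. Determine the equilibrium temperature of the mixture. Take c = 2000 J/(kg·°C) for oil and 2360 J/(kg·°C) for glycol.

T_f ≈ 82.7 °C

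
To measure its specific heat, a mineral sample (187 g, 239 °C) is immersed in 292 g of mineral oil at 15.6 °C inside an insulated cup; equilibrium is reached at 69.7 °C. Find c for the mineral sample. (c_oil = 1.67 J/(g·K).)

c ≈ 0.833 J/(g·K)

Heat lost by the mineral sample = heat gained by the oil:
187×c×(239 − 69.7) = 292×1.67×(69.7 − 15.6)
31659 c = 26381  ⇒  c ≈ 0.8333 J/(g·K)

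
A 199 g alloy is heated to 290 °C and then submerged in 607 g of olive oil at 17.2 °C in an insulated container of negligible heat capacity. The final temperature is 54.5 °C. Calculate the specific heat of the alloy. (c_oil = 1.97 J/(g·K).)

Heat lost by the alloy = heat gained by the oil:
199×c×(290 − 54.5) = 607×1.97×(54.5 − 17.2)
46864 c = 44603  ⇒  c ≈ 0.9517 J/(g·K)

c ≈ 0.952 J/(g·K)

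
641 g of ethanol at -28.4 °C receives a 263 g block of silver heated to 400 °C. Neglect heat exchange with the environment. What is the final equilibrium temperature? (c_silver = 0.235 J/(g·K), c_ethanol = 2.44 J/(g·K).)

Heat lost by the silver equals heat gained by the ethanol:
263*0.235*(400 − T) = 641*2.44*(T − (-28.4))
61.8(400 − T) = 1564(T − (-28.4))
1625.8 T = -19697  ⇒  T ≈ -12.11 °C

T_f ≈ -12.1 °C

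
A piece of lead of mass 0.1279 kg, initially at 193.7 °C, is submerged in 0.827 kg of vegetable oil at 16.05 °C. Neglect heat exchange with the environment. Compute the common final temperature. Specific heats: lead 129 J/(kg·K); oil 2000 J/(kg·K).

Setting the total heat transfer to zero:
0.1279*129*(T − 193.7) + 0.827*2000*(T − 16.05) = 0
1670.5 T = 29743
T = 29743 / 1670.5 = 17.8 °C

T_f ≈ 17.8 °C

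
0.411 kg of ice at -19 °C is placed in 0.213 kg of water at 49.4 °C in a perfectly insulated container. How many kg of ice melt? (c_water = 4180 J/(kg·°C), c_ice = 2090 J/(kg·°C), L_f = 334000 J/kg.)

Cooling the water to 0 °C releases 0.213×4180×49.4 = 43983 J.
Of that, 0.411×2090×19 = 16321 J goes to bring the ice to 0 °C, leaving 27662 J.
Fully melting the ice requires m_ice L_f = 0.411×334000 = 137274 J.
27662 J < 137274 J, so only part of the ice melts and the system sits at 0 °C.
Mass melted = 27662/334000 ≈ 0.08282 kg.

m_melted ≈ 0.0828 kg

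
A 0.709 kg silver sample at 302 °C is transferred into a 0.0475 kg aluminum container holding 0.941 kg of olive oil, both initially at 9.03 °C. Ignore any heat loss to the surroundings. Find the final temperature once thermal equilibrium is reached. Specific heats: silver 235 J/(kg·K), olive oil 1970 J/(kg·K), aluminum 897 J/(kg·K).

T_f ≈ 32.7 °C

Net heat exchanged in the isolated system is zero:
0.709·235·(T − 302) + 0.941·1970·(T − 9.03) + 0.0475·897·(T − 9.03) = 0
166.61(T − 302) + 1853.8(T − 9.03) + 42.61(T − 9.03) = 0
(166.61 + 1853.8 + 42.61) T = 166.61·302 + 1853.8·9.03 + 42.61·9.03
T = 67442/2063 ≈ 32.69 °C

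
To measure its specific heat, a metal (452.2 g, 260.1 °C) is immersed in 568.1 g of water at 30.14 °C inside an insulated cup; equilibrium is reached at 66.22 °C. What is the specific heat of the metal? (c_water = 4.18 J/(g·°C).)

m_s c (T_s − T_f) = m_water c_water (T_f − T_0):
452.2×c×(260.1 − 66.22) = 568.1×4.18×(66.22 − 30.14)
87673 c = 85678  ⇒  c ≈ 0.9772 J/(g·°C)

c ≈ 0.977 J/(g·°C)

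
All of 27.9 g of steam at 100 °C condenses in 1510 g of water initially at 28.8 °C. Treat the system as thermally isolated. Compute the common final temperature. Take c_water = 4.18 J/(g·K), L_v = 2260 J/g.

Let T be the final temperature. ΣQ_i = 0:
condense steam: −27.9×2260 = −63054; condensed water 100 °C→T: 116.62(T − 100); water warms: 1510×4.18×(T − 28.8) = 6311.8(T − 28.8)
6428.4 T = 63054 + 11662 + 181780 = 256496
T ≈ 39.90 °C (< 100 °C, so full condensation is consistent).

T_f ≈ 39.9 °C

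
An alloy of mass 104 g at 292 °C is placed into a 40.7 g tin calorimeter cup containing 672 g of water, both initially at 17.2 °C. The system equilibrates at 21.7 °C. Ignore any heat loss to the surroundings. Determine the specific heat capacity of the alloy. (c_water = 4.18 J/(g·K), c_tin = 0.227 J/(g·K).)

c ≈ 0.451 J/(g·K)

Conservation of energy gives ΣQ = 0:
104·c·(21.7 − 292) + 672·4.18·(21.7 − 17.2) + 40.7·0.227·(21.7 − 17.2) = 0
-28111 c = -12682
c = -12682/-28111 ≈ 0.4511 J/(g·K)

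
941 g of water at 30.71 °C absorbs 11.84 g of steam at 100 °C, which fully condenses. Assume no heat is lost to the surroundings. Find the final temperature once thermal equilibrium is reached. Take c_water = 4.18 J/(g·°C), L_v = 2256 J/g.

Net heat exchanged in the isolated system is zero:
condense steam: −11.84·2256 = −26711
  condensed water 100 °C→T: 49.49(T − 100)
  original water: 3933.4(T − 30.71)
3982.9 T = 26711 + 4949.1 + 120794 = 152454
T ≈ 38.28 °C, under the boiling point, so the assumption holds.

T_f ≈ 38.3 °C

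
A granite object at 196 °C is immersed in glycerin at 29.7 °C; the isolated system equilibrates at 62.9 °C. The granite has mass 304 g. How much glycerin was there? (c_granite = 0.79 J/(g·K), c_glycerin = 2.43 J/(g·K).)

Heat lost by the granite = heat gained by the glycerin:
304·0.79·(196 − 62.9) = m·2.43·(62.9 − 29.7)
80.68 m = 31965  ⇒  m ≈ 396.2 g

m ≈ 396 g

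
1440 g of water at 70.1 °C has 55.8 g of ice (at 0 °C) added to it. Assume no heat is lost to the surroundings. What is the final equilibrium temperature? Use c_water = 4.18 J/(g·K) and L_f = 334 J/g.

Net heat exchanged in the isolated system is zero:
melt ice: 55.8·334 = 18637
  warm the meltwater: 233.24 T
  water: 6019.2(T − 70.1)
6252.4 T = 421946 − 18637 = 403309
T ≈ 64.50 °C (positive, so assuming full melt was valid).

T_f ≈ 64.5 °C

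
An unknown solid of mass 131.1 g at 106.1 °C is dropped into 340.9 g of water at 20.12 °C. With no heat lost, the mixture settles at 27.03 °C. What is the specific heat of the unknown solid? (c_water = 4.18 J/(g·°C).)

c ≈ 0.95 J/(g·°C)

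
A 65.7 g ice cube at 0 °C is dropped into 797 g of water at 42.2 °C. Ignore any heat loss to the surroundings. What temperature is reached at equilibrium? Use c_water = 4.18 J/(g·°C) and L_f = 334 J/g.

Energy conservation, ΣQ = 0:
fusion: m_ice L_f = 65.7·334 = 21944; meltwater 0→T: 65.7·4.18·T = 274.63 T; water cools: 797·4.18·(T − 42.2) = 3331.5(T − 42.2)
3606.1 T = 140588 − 21944 = 118644
T ≈ 32.90 °C (positive, so assuming full melt was valid).

T_f ≈ 32.9 °C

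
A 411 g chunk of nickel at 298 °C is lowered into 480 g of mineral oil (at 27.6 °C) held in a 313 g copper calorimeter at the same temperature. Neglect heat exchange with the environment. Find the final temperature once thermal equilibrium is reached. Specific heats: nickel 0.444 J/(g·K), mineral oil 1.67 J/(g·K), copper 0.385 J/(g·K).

Taking heat into each body as positive, Σ m c ΔT = 0:
411·0.444·(T − 298) + 480·1.67·(T − 27.6) + 313·0.385·(T − 27.6) = 0
182.48(T − 298) + 801.6(T − 27.6) + 120.51(T − 27.6) = 0
1104.6 T = 79830
T = 79830/1104.6 ≈ 72.27 °C

T_f ≈ 72.3 °C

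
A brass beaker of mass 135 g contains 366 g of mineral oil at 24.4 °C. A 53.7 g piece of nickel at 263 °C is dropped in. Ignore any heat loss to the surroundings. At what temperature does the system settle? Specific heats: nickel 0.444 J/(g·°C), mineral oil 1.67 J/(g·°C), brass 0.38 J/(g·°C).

Taking heat into each body as positive, Σ m c ΔT = 0:
53.7*0.444*(T − 263) + 366*1.67*(T − 24.4) + 135*0.38*(T − 24.4) = 0
23.84(T − 263) + 611.22(T − 24.4) + 51.3(T − 24.4) = 0
(23.84 + 611.22 + 51.3) T = 23.84*263 + 611.22*24.4 + 51.3*24.4
T = 22436 / 686.36 = 32.7 °C

T_f ≈ 32.7 °C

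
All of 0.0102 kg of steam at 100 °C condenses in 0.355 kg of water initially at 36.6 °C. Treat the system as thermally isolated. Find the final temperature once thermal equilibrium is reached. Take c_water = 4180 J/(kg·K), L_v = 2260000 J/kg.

T_f ≈ 53.5 °C

Heat gained plus heat lost sum to zero:
steam→water at 100 °C releases m L_v = 0.0102·2260000 = 23052
  condensed water 100 °C→T: 42.64(T − 100)
  water warms: 0.355·4180·(T − 36.6) = 1483.9(T − 36.6)
1526.5 T = 23052 + 4263.6 + 54311 = 81626
T ≈ 53.47 °C (< 100 °C, so full condensation is consistent).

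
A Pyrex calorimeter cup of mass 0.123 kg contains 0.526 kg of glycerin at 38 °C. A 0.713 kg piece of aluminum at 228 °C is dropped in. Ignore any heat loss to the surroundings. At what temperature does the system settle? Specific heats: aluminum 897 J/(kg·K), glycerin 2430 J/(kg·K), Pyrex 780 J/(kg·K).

T_f ≈ 98.3 °C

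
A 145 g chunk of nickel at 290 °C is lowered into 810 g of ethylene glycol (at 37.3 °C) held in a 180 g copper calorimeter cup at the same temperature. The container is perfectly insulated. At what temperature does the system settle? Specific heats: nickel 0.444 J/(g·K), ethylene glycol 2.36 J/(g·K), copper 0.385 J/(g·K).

T_f ≈ 45.3 °C

Net heat exchanged in the isolated system is zero:
145×0.444×(T − 290) + 810×2.36×(T − 37.3) + 180×0.385×(T − 37.3) = 0
64.38(T − 290) + 1911.6(T − 37.3) + 69.3(T − 37.3) = 0
2045.3 T = 92558
T = 92558/2045.3 ≈ 45.25 °C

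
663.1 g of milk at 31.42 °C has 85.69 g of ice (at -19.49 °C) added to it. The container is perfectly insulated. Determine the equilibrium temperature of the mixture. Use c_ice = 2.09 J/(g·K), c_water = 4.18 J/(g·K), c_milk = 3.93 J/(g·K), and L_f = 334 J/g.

Heat gained plus heat lost sum to zero:
warm ice to 0 °C: 85.69·2.09·(0 − (-19.49)) = 3490.5; fusion: m_ice L_f = 85.69·334 = 28620; warm the meltwater: 358.18 T; milk cools: 663.1·3.93·(T − 31.42) = 2606(T − 31.42)
2964.2 T = 81880 − 32111 = 49769
T ≈ 16.79 °C (positive, so assuming full melt was valid).

T_f ≈ 16.8 °C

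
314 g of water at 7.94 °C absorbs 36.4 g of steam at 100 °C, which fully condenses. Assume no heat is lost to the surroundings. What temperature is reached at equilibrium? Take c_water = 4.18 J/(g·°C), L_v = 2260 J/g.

T_f ≈ 73.7 °C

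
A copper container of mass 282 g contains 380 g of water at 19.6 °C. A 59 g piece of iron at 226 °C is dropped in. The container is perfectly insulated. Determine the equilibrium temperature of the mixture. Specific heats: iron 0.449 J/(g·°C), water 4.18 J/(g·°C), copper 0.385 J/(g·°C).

T_f ≈ 22.8 °C

Taking heat into each body as positive, Σ m c ΔT = 0:
59·0.449·(T − 226) + 380·4.18·(T − 19.6) + 282·0.385·(T − 19.6) = 0
26.49(T − 226) + 1588.4(T − 19.6) + 108.57(T − 19.6) = 0
1723.5 T = 39248
T = 39248/1723.5 ≈ 22.77 °C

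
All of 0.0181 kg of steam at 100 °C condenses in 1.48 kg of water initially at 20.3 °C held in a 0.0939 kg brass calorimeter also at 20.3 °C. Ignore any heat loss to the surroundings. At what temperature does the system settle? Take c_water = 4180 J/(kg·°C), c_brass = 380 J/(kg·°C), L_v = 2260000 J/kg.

Setting the total heat transfer to zero:
steam→water at 100 °C releases m L_v = 0.0181·2260000 = 40906; condensed water 100 °C→T: 75.66(T − 100); water warms: 1.48·4180·(T − 20.3) = 6186.4(T − 20.3); cup: 35.68(T − 20.3)
6297.7 T = 40906 + 7565.8 + 126308 = 174780
T ≈ 27.75 °C, under the boiling point, so the assumption holds.

T_f ≈ 27.8 °C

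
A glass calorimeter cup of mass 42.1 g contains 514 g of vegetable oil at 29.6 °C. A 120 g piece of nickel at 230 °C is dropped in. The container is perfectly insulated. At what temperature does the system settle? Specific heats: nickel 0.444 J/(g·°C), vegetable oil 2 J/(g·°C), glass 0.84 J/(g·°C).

T_f ≈ 39.2 °C

Taking heat into each body as positive, Σ m c ΔT = 0:
120×0.444×(T − 230) + 514×2×(T − 29.6) + 42.1×0.84×(T − 29.6) = 0
(53.28 + 1028 + 35.36) T = 53.28×230 + 1028×29.6 + 35.36×29.6
T = 43730/1116.6 ≈ 39.16 °C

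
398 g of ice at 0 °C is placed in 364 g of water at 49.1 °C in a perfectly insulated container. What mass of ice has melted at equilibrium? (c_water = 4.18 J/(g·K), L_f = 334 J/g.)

m_melted ≈ 224 g

Water can give up m c ΔT = 364·4.18·49.1 = 74707 J before reaching 0 °C.
To melt every bit of ice: 398·334 = 132932 J.
That's not enough to melt it all — equilibrium is at 0 °C with ice remaining.
m_melted·334 = 74707  ⇒  m_melted ≈ 223.7 g.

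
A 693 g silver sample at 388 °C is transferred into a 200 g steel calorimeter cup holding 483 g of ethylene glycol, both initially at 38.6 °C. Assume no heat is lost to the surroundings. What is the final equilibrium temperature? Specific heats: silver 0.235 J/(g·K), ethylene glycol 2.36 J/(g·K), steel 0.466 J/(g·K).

T_f ≈ 79.4 °C

T_f is the heat-capacity-weighted average of the initial temperatures:
T_f = (162.85×388 + 1139.9×38.6 + 93.2×38.6) / (162.85 + 1139.9 + 93.2)
    = 110785 / 1395.9 ≈ 79.36 °C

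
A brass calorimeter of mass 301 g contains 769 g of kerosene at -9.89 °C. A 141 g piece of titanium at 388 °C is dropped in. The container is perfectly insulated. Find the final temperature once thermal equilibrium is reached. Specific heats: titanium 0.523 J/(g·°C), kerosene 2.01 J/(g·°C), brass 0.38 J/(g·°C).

T_f ≈ 7.0 °C

Taking heat into each body as positive, Σ m c ΔT = 0:
141×0.523×(T − 388) + 769×2.01×(T − (-9.89)) + 301×0.38×(T − (-9.89)) = 0
73.74(T − 388) + 1545.7(T − (-9.89)) + 114.38(T − (-9.89)) = 0
(73.74 + 1545.7 + 114.38) T = 73.74×388 + 1545.7×(-9.89) + 114.38×(-9.89)
T ≈ 7.03 °C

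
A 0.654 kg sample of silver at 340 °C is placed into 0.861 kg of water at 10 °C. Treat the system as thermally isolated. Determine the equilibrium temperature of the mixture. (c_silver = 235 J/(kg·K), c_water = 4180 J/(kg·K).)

|Q_silver| = |Q_water|:
0.654*235*(340 − T) = 0.861*4180*(T − 10)
153.69(340 − T) = 3599(T − 10)
3752.7 T = 88244  ⇒  T ≈ 23.52 °C

T_f ≈ 23.5 °C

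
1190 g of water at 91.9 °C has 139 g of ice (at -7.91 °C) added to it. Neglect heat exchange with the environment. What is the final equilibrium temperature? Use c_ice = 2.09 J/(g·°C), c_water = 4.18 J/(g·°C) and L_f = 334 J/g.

T_f ≈ 73.5 °C

Taking heat into each body as positive, Σ m c ΔT = 0:
ice -7.91→0 °C: 139×2.09×7.91 = 2297.9; melt ice: 139×334 = 46426; warm the meltwater: 581.02 T; water cools: 1190×4.18×(T − 91.9) = 4974.2(T − 91.9)
5555.2 T = 457129 − 48724 = 408405
T ≈ 73.52 °C — above 0 °C, consistent with complete melting.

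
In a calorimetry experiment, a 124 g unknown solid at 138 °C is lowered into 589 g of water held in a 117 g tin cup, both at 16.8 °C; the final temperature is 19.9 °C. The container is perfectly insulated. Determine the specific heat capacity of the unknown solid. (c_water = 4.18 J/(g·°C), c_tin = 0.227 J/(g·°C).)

c ≈ 0.527 J/(g·°C)

Conservation of energy gives ΣQ = 0:
124·c·(19.9 − 138) + 589·4.18·(19.9 − 16.8) + 117·0.227·(19.9 − 16.8) = 0
-14644 c = -7714.6
c = -7714.6/-14644 ≈ 0.5268 J/(g·°C)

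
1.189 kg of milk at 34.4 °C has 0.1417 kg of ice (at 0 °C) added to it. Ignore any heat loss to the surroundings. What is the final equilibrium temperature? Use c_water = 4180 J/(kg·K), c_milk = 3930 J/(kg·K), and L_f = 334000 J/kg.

T_f ≈ 21.5 °C

Energy balance with sensible and latent terms:
latent heat to melt: 0.1417·334000 = 47328; warm the meltwater: 592.31 T; milk: 4672.8(T − 34.4)
5265.1 T = 160743 − 47328 = 113415
T ≈ 21.54 °C. Since T > 0 °C, the all-ice-melts assumption holds.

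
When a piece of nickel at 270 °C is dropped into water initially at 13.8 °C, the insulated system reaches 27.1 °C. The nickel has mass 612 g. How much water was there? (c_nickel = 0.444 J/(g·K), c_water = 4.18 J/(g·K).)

m ≈ 1190 g

Let T be the final temperature. ΣQ_i = 0:
612×0.444×(27.1 − 270) + m×4.18×(27.1 − 13.8) = 0
55.59 m = 66003
m = 66003/55.59 ≈ 1187 g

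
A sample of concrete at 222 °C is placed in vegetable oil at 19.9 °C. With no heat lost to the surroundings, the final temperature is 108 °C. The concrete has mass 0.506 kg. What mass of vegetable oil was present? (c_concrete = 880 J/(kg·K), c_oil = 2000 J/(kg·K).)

m ≈ 0.288 kg

Conservation of energy gives ΣQ = 0:
0.506·880·(108 − 222) + m·2000·(108 − 19.9) = 0
176200 m = 50762
m = 50762/176200 ≈ 0.2881 kg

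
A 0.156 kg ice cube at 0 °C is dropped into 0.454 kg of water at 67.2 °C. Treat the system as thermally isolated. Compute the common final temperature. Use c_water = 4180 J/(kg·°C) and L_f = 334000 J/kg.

Taking heat into each body as positive, Σ m c ΔT = 0:
fusion: m_ice L_f = 0.156×334000 = 52104
  meltwater 0→T: 0.156×4180×T = 652.08 T
  water: 1897.7(T − 67.2)
2549.8 T = 127527 − 52104 = 75423
T ≈ 29.58 °C — above 0 °C, consistent with complete melting.

T_f ≈ 29.6 °C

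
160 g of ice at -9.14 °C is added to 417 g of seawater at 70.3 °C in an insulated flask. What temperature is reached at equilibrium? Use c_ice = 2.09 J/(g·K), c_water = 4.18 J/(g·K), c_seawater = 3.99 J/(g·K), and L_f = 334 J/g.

T_f ≈ 25.9 °C

Energy balance with sensible and latent terms:
ice -9.14→0 °C: 160×2.09×9.14 = 3056.4; melt ice: 160×334 = 53440; meltwater 0→T: 160×4.18×T = 668.8 T; seawater cools: 417×3.99×(T − 70.3) = 1663.8(T − 70.3)
2332.6 T = 116967 − 56496 = 60471
T ≈ 25.92 °C. Since T > 0 °C, the all-ice-melts assumption holds.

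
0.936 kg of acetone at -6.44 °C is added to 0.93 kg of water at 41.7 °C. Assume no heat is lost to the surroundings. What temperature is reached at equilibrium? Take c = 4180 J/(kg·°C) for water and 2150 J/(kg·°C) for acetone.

T_f ≈ 25.3 °C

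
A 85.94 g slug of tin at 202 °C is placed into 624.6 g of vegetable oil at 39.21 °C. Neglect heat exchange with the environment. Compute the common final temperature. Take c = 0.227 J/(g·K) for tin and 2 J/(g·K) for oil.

With ΣQ=0 the equilibrium temperature is the m·c-weighted mean:
T_f = (19.51*202 + 1249.2*39.21) / (19.51 + 1249.2)
    = 52922 / 1268.7 ≈ 41.71 °C

T_f ≈ 41.7 °C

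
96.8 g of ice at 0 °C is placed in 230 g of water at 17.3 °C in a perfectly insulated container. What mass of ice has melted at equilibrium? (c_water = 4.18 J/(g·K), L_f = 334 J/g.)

m_melted ≈ 49.8 g

Water can give up m c ΔT = 230×4.18×17.3 = 16632 J before reaching 0 °C.
Fully melting the ice requires m_ice L_f = 96.8×334 = 32331 J.
That's not enough to melt it all — equilibrium is at 0 °C with ice remaining.
Mass melted = 16632/334 ≈ 49.8 g.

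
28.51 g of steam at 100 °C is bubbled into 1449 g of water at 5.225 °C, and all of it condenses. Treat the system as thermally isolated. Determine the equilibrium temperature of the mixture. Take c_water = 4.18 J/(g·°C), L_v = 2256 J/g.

Energy balance with sensible and latent terms:
latent heat released on condensation: 28.51·2256 = 64319
  condensed water 100 °C→T: 119.17(T − 100)
  water warms: 1449·4.18·(T − 5.225) = 6056.8(T − 5.225)
6176 T = 64319 + 11917 + 31647 = 107883
T ≈ 17.47 °C, under the boiling point, so the assumption holds.

T_f ≈ 17.5 °C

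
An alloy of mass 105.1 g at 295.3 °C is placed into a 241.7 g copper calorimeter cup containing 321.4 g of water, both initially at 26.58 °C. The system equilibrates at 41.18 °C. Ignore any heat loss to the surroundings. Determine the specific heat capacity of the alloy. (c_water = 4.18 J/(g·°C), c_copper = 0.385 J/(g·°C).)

c ≈ 0.785 J/(g·°C)

Setting the total heat transfer to zero:
105.1·c·(41.18 − 295.3) + 321.4·4.18·(41.18 − 26.58) + 241.7·0.385·(41.18 − 26.58) = 0
-26708 c = -20973
c = -20973/-26708 ≈ 0.7853 J/(g·°C)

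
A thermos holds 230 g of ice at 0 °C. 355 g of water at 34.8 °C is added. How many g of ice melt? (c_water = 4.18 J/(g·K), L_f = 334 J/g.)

Heat available from the water dropping to 0 °C: 355×4.18×34.8 = 51640 J.
To melt every bit of ice: 230×334 = 76820 J.
51640 J < 76820 J, so only part of the ice melts and the system sits at 0 °C.
Mass melted = 51640/334 ≈ 154.6 g.

m_melted ≈ 155 g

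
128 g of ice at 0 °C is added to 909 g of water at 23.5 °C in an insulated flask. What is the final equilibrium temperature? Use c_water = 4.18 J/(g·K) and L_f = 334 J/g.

Energy balance with sensible and latent terms:
fusion: m_ice L_f = 128·334 = 42752
  meltwater 0→T: 128·4.18·T = 535.04 T
  water cools: 909·4.18·(T − 23.5) = 3799.6(T − 23.5)
4334.7 T = 89291 − 42752 = 46539
T ≈ 10.74 °C — above 0 °C, consistent with complete melting.

T_f ≈ 10.7 °C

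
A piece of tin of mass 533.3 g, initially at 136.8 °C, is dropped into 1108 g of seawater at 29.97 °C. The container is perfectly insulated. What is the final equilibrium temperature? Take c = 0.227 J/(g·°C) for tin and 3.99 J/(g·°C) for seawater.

T_f ≈ 32.8 °C

Set heat shed by the hot body equal to heat absorbed by the cold body:
533.3*0.227*(136.8 − T) = 1108*3.99*(T − 29.97)
121.06(136.8 − T) = 4420.9(T − 29.97)
4542 T = 149056  ⇒  T ≈ 32.82 °C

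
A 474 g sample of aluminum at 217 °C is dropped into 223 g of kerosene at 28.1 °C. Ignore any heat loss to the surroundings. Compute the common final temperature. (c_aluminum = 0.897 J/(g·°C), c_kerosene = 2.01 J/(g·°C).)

T_f ≈ 120.1 °C

Heat gained plus heat lost sum to zero:
474·0.897·(T − 217) + 223·2.01·(T − 28.1) = 0
425.18(T − 217) + 448.23(T − 28.1) = 0
(425.18 + 448.23) T = 425.18·217 + 448.23·28.1
T = 104859 / 873.41 = 120 °C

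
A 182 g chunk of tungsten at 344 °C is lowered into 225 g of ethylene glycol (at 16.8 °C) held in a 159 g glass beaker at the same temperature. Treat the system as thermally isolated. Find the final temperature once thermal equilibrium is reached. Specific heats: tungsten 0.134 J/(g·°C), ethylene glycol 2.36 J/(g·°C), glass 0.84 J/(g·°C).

T_f ≈ 28.4 °C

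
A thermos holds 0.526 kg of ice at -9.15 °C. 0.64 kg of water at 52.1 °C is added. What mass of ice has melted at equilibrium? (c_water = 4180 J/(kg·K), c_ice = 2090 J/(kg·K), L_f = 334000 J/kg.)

m_melted ≈ 0.387 kg

Heat available from the water dropping to 0 °C: 0.64×4180×52.1 = 139378 J.
Warming the ice to 0 °C takes 0.526×2090×9.15 = 10059 J, leaving 129319 J for melting.
Melting all 0.526 kg of ice would need 0.526×334000 = 175684 J.
Since 129319 < 175684 J, not all the ice melts; equilibrium is at 0 °C.
m_melted×334000 = 129319  ⇒  m_melted ≈ 0.3872 kg.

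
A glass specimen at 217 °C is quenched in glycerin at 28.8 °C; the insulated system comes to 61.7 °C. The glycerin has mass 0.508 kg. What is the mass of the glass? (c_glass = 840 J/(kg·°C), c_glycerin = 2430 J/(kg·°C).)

m ≈ 0.311 kg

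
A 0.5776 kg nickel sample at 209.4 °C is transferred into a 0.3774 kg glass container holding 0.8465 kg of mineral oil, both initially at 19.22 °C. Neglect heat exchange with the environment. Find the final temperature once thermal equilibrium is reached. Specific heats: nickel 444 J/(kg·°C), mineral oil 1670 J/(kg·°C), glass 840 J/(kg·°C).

Setting the total heat transfer to zero:
0.5776×444×(T − 209.4) + 0.8465×1670×(T − 19.22) + 0.3774×840×(T − 19.22) = 0
256.45(T − 209.4) + 1413.7(T − 19.22) + 317.02(T − 19.22) = 0
(256.45 + 1413.7 + 317.02) T = 256.45×209.4 + 1413.7×19.22 + 317.02×19.22
T = 86965/1987.1 ≈ 43.76 °C

T_f ≈ 43.8 °C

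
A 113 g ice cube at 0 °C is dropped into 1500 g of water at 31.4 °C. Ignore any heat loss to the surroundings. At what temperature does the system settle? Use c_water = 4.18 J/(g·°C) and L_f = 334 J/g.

T_f ≈ 23.6 °C

Conservation of energy gives ΣQ = 0:
fusion: m_ice L_f = 113·334 = 37742; meltwater 0→T: 113·4.18·T = 472.34 T; water: 6270(T − 31.4)
6742.3 T = 196878 − 37742 = 159136
T ≈ 23.60 °C (positive, so assuming full melt was valid).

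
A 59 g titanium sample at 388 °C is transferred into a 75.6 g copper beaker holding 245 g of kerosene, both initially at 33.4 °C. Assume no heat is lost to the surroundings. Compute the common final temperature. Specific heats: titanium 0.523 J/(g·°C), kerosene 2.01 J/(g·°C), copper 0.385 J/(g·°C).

T_f ≈ 53.2 °C

Conservation of energy gives ΣQ = 0:
59*0.523*(T − 388) + 245*2.01*(T − 33.4) + 75.6*0.385*(T − 33.4) = 0
552.41 T = 29392
T ≈ 53.21 °C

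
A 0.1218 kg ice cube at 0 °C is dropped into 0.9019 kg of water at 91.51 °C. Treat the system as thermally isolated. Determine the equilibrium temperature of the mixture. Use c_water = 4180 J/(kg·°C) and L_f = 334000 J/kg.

T_f ≈ 71.1 °C

Taking heat into each body as positive, Σ m c ΔT = 0:
latent heat to melt: 0.1218×334000 = 40681
  meltwater 0→T: 0.1218×4180×T = 509.12 T
  water cools: 0.9019×4180×(T − 91.51) = 3769.9(T − 91.51)
4279.1 T = 344987 − 40681 = 304306
T ≈ 71.12 °C. Since T > 0 °C, the all-ice-melts assumption holds.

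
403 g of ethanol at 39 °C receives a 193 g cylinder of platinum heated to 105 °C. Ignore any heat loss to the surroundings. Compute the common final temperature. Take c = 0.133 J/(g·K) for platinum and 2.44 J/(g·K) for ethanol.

T_f ≈ 40.7 °C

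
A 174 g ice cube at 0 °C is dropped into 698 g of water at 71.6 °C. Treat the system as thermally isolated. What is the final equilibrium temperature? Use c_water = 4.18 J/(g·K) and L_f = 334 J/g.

T_f ≈ 41.4 °C

Energy conservation, ΣQ = 0:
melt ice: 174·334 = 58116
  meltwater 0→T: 174·4.18·T = 727.32 T
  water cools: 698·4.18·(T − 71.6) = 2917.6(T − 71.6)
3645 T = 208903 − 58116 = 150787
T ≈ 41.37 °C. Since T > 0 °C, the all-ice-melts assumption holds.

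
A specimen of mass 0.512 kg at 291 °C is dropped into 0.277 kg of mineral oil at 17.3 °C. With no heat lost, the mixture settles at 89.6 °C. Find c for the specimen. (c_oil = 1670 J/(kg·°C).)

Heat lost by the specimen = heat gained by the oil:
0.512·c·(291 − 89.6) = 0.277·1670·(89.6 − 17.3)
103.12 c = 33445  ⇒  c ≈ 324.3 J/(kg·°C)

c ≈ 324 J/(kg·°C)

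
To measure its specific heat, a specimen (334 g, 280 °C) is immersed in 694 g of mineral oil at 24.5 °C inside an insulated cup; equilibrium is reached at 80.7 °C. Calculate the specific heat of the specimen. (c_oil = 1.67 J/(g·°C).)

c ≈ 0.978 J/(g·°C)

Energy conservation, ΣQ = 0:
334·c·(80.7 − 280) + 694·1.67·(80.7 − 24.5) = 0
-66566 c = -65135
c = -65135/-66566 ≈ 0.9785 J/(g·°C)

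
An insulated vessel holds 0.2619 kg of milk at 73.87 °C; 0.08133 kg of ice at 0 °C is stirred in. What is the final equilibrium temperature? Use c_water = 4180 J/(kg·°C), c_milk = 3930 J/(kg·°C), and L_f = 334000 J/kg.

T_f ≈ 35.7 °C

Taking heat into each body as positive, Σ m c ΔT = 0:
latent heat to melt: 0.08133×334000 = 27164
  meltwater 0→T: 0.08133×4180×T = 339.96 T
  milk cools: 0.2619×3930×(T − 73.87) = 1029.3(T − 73.87)
1369.2 T = 76032 − 27164 = 48868
T ≈ 35.69 °C. Since T > 0 °C, the all-ice-melts assumption holds.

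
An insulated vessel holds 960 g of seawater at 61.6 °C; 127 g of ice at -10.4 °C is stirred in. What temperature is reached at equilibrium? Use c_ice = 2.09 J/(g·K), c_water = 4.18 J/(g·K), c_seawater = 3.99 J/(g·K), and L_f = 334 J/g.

T_f ≈ 43.7 °C

Energy conservation, ΣQ = 0:
ice -10.4→0 °C: 127×2.09×10.4 = 2760.5; latent heat to melt: 127×334 = 42418; warm the meltwater: 530.86 T; seawater: 3830.4(T − 61.6)
4361.3 T = 235953 − 45178 = 190774
T ≈ 43.74 °C. Since T > 0 °C, the all-ice-melts assumption holds.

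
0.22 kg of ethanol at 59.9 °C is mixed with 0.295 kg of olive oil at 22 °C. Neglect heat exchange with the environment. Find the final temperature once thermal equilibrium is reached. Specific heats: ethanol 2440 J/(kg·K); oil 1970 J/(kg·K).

T_f ≈ 40.2 °C

Setting the total heat transfer to zero:
0.22*2440*(T − 59.9) + 0.295*1970*(T − 22) = 0
536.8(T − 59.9) + 581.15(T − 22) = 0
(536.8 + 581.15) T = 536.8*59.9 + 581.15*22
T ≈ 40.20 °C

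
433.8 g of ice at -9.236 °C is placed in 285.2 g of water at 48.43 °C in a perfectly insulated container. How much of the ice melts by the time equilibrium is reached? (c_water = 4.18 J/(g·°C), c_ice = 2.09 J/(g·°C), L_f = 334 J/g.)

m_melted ≈ 148 g

Cooling the water to 0 °C releases 285.2·4.18·48.43 = 57735 J.
Of that, 433.8·2.09·9.236 = 8373.7 J goes to bring the ice to 0 °C, leaving 49361 J.
To melt every bit of ice: 433.8·334 = 144889 J.
Since 49361 < 144889 J, not all the ice melts; equilibrium is at 0 °C.
m_melt = 49361 / L_f = 147.8 g.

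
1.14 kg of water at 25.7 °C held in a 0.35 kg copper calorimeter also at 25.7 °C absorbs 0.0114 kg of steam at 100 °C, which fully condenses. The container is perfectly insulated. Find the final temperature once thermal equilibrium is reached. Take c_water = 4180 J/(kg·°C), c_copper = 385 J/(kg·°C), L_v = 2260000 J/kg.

T_f ≈ 31.6 °C

Taking heat into each body as positive, Σ m c ΔT = 0:
latent heat released on condensation: 0.0114·2260000 = 25764; condensate cools 100→T: 0.0114·4180·(T − 100) = 47.65(T − 100); water warms: 1.14·4180·(T − 25.7) = 4765.2(T − 25.7); copper cup: 0.35·385·(T − 25.7) = 134.75(T − 25.7)
4947.6 T = 25764 + 4765.2 + 125929 = 156458
T ≈ 31.62 °C, under the boiling point, so the assumption holds.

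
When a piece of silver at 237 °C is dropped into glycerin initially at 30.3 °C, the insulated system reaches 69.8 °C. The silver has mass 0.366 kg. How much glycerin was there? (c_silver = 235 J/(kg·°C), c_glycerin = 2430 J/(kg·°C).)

m ≈ 0.15 kg

|Q_silver| = |Q_glycerin|:
0.366×235×(237 − 69.8) = m×2430×(69.8 − 30.3)
95985 m = 14381  ⇒  m ≈ 0.1498 kg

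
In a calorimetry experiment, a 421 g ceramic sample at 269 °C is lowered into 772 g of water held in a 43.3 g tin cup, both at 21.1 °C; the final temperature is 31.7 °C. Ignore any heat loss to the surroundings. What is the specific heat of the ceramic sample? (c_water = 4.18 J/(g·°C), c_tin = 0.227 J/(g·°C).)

Heat gained plus heat lost sum to zero:
421·c·(31.7 − 269) + 772·4.18·(31.7 − 21.1) + 43.3·0.227·(31.7 − 21.1) = 0
-99903 c = -34310
c = -34310/-99903 ≈ 0.3434 J/(g·°C)

c ≈ 0.343 J/(g·°C)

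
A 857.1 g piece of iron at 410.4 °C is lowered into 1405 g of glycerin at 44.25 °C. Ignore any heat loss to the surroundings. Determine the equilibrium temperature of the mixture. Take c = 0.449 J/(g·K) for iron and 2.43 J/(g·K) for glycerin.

T_f ≈ 81.3 °C

Setting the total heat transfer to zero:
857.1×0.449×(T − 410.4) + 1405×2.43×(T − 44.25) = 0
(384.84 + 3414.2) T = 384.84×410.4 + 3414.2×44.25
T = 309014 / 3799 = 81.3 °C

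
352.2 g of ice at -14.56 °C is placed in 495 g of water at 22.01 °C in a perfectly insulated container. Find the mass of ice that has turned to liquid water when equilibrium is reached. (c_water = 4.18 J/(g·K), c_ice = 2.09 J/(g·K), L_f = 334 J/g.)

m_melted ≈ 104 g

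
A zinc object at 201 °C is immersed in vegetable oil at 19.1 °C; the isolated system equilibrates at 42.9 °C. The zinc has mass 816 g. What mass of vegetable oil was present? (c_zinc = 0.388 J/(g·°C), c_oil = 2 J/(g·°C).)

Let T be the final temperature. ΣQ_i = 0:
816·0.388·(42.9 − 201) + m·2·(42.9 − 19.1) = 0
47.6 m = 50056
m = 50056/47.6 ≈ 1052 g

m ≈ 1050 g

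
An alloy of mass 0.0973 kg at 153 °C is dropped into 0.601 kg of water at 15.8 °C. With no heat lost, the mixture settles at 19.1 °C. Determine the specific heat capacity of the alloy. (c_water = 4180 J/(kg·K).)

c ≈ 636 J/(kg·K)

Heat lost by the alloy = heat gained by the water:
0.0973×c×(153 − 19.1) = 0.601×4180×(19.1 − 15.8)
13.03 c = 8290.2  ⇒  c ≈ 636.3 J/(kg·K)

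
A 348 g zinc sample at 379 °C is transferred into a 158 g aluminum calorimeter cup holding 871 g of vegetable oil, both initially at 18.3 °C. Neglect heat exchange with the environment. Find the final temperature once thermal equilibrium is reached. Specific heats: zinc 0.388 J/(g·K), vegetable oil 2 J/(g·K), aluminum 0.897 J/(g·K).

T_f ≈ 42.4 °C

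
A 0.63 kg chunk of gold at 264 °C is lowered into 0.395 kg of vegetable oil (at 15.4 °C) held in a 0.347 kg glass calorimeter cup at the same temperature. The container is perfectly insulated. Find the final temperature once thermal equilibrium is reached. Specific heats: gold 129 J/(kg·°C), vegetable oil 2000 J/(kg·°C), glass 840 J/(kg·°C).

Let T be the final temperature. ΣQ_i = 0:
0.63×129×(T − 264) + 0.395×2000×(T − 15.4) + 0.347×840×(T − 15.4) = 0
1162.8 T = 38110
T = 38110 / 1162.8 = 32.8 °C

T_f ≈ 32.8 °C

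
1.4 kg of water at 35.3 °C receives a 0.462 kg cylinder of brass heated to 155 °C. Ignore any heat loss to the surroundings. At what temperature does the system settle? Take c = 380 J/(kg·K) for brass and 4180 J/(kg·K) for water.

Set heat shed by the hot body equal to heat absorbed by the cold body:
0.462×380×(155 − T) = 1.4×4180×(T − 35.3)
175.56(155 − T) = 5852(T − 35.3)
6027.6 T = 233787  ⇒  T ≈ 38.79 °C

T_f ≈ 38.8 °C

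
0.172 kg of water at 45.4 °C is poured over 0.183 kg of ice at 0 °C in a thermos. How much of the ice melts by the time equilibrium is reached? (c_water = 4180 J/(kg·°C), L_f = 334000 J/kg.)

m_melted ≈ 0.0977 kg

Water can give up m c ΔT = 0.172·4180·45.4 = 32641 J before reaching 0 °C.
To melt every bit of ice: 0.183·334000 = 61122 J.
32641 J < 61122 J, so only part of the ice melts and the system sits at 0 °C.
Mass melted = 32641/334000 ≈ 0.09773 kg.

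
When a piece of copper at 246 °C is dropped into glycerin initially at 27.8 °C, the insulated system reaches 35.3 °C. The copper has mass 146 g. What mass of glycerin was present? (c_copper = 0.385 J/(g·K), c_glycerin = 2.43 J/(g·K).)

Net heat exchanged in the isolated system is zero:
146·0.385·(35.3 − 246) + m·2.43·(35.3 − 27.8) = 0
18.22 m = 11843
m = 11843/18.22 ≈ 649.8 g

m ≈ 650 g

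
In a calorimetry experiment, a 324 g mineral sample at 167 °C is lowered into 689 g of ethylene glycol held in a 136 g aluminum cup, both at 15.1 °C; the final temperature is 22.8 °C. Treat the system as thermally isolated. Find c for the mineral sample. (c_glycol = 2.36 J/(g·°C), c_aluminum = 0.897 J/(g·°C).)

c ≈ 0.288 J/(g·°C)

Let T be the final temperature. ΣQ_i = 0:
324×c×(22.8 − 167) + 689×2.36×(22.8 − 15.1) + 136×0.897×(22.8 − 15.1) = 0
-46721 c = -13460
c = -13460/-46721 ≈ 0.2881 J/(g·°C)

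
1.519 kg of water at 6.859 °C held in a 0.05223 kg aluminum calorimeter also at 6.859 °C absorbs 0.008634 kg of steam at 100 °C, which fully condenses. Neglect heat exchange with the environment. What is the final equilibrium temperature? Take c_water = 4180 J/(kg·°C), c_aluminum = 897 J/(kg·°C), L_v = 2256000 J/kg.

Net heat exchanged in the isolated system is zero:
latent heat released on condensation: 0.008634·2256000 = 19478; condensate cools 100→T: 0.008634·4180·(T − 100) = 36.09(T − 100); water warms: 1.519·4180·(T − 6.859) = 6349.4(T − 6.859); cup: 46.85(T − 6.859)
6432.4 T = 19478 + 3609 + 43872 = 66959
T ≈ 10.41 °C (< 100 °C, so full condensation is consistent).

T_f ≈ 10.4 °C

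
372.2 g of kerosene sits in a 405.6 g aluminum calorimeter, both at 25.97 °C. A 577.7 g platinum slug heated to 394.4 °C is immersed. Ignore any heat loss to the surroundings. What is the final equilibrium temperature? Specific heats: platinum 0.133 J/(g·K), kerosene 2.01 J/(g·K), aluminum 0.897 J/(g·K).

T_f ≈ 49.8 °C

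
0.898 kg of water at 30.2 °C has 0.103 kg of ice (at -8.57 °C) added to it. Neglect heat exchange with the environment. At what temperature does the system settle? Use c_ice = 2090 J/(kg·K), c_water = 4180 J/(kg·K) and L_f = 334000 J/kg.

T_f ≈ 18.4 °C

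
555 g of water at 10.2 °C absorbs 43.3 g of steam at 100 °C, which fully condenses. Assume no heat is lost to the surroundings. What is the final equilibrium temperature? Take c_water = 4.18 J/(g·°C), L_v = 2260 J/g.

Net heat exchanged in the isolated system is zero:
steam→water at 100 °C releases m L_v = 43.3·2260 = 97858; condensed water 100 °C→T: 180.99(T − 100); water warms: 555·4.18·(T − 10.2) = 2319.9(T − 10.2)
2500.9 T = 97858 + 18099 + 23663 = 139620
T ≈ 55.83 °C (< 100 °C, so full condensation is consistent).

T_f ≈ 55.8 °C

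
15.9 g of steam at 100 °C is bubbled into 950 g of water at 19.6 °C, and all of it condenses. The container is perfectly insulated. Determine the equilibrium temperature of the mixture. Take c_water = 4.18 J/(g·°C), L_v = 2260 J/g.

Taking heat into each body as positive, Σ m c ΔT = 0:
steam→water at 100 °C releases m L_v = 15.9×2260 = 35934
  condensate cools 100→T: 15.9×4.18×(T − 100) = 66.46(T − 100)
  water warms: 950×4.18×(T − 19.6) = 3971(T − 19.6)
4037.5 T = 35934 + 6646.2 + 77832 = 120412
T ≈ 29.82 °C — below 100 °C, confirming all the steam condensed.

T_f ≈ 29.8 °C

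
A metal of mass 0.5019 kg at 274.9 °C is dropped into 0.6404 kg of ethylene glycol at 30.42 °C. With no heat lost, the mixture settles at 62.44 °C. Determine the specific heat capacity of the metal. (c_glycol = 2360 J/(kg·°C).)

c ≈ 454 J/(kg·°C)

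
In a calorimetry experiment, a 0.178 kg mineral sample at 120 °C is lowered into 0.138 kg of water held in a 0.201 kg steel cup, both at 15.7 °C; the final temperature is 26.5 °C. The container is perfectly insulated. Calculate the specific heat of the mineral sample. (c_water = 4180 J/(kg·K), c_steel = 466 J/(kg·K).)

c ≈ 435 J/(kg·K)

Net heat exchanged in the isolated system is zero:
0.178×c×(26.5 − 120) + 0.138×4180×(26.5 − 15.7) + 0.201×466×(26.5 − 15.7) = 0
-16.64 c = -7241.5
c = -7241.5/-16.64 ≈ 435.1 J/(kg·K)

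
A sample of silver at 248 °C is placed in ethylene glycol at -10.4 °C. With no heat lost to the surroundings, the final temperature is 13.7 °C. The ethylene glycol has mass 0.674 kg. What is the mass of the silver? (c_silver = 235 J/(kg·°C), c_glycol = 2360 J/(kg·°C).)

m ≈ 0.696 kg

Heat gained plus heat lost sum to zero:
m·235·(13.7 − 248) + 0.674·2360·(13.7 − (-10.4)) = 0
-55060 m = -38334
m = -38334/-55060 ≈ 0.6962 kg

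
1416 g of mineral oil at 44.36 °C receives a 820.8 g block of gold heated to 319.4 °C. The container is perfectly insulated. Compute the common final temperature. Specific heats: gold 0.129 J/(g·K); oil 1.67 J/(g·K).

Let T be the final temperature. ΣQ_i = 0:
820.8×0.129×(T − 319.4) + 1416×1.67×(T − 44.36) = 0
105.88(T − 319.4) + 2364.7(T − 44.36) = 0
(105.88 + 2364.7) T = 105.88×319.4 + 2364.7×44.36
T ≈ 56.15 °C

T_f ≈ 56.1 °C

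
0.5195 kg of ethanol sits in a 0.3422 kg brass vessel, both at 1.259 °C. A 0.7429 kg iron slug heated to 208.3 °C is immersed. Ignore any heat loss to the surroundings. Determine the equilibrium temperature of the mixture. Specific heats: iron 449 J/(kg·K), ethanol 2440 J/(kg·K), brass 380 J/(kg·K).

T_f ≈ 41.2 °C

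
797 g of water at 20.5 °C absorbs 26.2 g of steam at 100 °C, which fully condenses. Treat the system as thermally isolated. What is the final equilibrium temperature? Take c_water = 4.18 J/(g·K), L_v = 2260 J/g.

T_f ≈ 40.2 °C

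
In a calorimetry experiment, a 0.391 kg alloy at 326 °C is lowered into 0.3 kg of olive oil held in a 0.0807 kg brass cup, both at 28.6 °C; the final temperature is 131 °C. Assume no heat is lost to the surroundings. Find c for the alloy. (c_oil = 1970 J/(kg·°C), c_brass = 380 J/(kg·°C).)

Setting the total heat transfer to zero:
0.391·c·(131 − 326) + 0.3·1970·(131 − 28.6) + 0.0807·380·(131 − 28.6) = 0
-76.25 c = -63659
c = -63659/-76.25 ≈ 834.9 J/(kg·°C)

c ≈ 835 J/(kg·°C)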